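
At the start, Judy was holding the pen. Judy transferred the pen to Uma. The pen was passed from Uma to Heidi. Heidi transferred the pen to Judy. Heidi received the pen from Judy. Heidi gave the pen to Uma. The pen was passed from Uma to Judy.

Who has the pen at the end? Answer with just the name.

Answer: Judy

Derivation:
Tracking the pen through each event:
Start: Judy has the pen.
After event 1: Uma has the pen.
After event 2: Heidi has the pen.
After event 3: Judy has the pen.
After event 4: Heidi has the pen.
After event 5: Uma has the pen.
After event 6: Judy has the pen.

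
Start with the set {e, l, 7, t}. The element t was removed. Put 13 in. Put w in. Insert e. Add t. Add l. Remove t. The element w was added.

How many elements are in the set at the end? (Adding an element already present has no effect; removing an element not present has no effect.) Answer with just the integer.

Answer: 5

Derivation:
Tracking the set through each operation:
Start: {7, e, l, t}
Event 1 (remove t): removed. Set: {7, e, l}
Event 2 (add 13): added. Set: {13, 7, e, l}
Event 3 (add w): added. Set: {13, 7, e, l, w}
Event 4 (add e): already present, no change. Set: {13, 7, e, l, w}
Event 5 (add t): added. Set: {13, 7, e, l, t, w}
Event 6 (add l): already present, no change. Set: {13, 7, e, l, t, w}
Event 7 (remove t): removed. Set: {13, 7, e, l, w}
Event 8 (add w): already present, no change. Set: {13, 7, e, l, w}

Final set: {13, 7, e, l, w} (size 5)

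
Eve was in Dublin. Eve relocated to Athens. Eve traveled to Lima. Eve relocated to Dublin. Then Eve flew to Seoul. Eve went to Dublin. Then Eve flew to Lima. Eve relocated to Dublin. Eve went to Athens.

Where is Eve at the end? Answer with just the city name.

Tracking Eve's location:
Start: Eve is in Dublin.
After move 1: Dublin -> Athens. Eve is in Athens.
After move 2: Athens -> Lima. Eve is in Lima.
After move 3: Lima -> Dublin. Eve is in Dublin.
After move 4: Dublin -> Seoul. Eve is in Seoul.
After move 5: Seoul -> Dublin. Eve is in Dublin.
After move 6: Dublin -> Lima. Eve is in Lima.
After move 7: Lima -> Dublin. Eve is in Dublin.
After move 8: Dublin -> Athens. Eve is in Athens.

Answer: Athens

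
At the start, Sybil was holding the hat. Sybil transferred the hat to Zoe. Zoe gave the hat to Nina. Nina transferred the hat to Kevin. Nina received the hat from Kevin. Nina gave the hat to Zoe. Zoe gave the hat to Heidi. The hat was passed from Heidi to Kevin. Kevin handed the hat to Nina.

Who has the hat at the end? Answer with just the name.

Answer: Nina

Derivation:
Tracking the hat through each event:
Start: Sybil has the hat.
After event 1: Zoe has the hat.
After event 2: Nina has the hat.
After event 3: Kevin has the hat.
After event 4: Nina has the hat.
After event 5: Zoe has the hat.
After event 6: Heidi has the hat.
After event 7: Kevin has the hat.
After event 8: Nina has the hat.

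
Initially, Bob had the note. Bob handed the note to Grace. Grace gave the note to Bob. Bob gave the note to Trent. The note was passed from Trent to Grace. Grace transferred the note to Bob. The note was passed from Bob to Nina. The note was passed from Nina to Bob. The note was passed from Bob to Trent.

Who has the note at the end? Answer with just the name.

Answer: Trent

Derivation:
Tracking the note through each event:
Start: Bob has the note.
After event 1: Grace has the note.
After event 2: Bob has the note.
After event 3: Trent has the note.
After event 4: Grace has the note.
After event 5: Bob has the note.
After event 6: Nina has the note.
After event 7: Bob has the note.
After event 8: Trent has the note.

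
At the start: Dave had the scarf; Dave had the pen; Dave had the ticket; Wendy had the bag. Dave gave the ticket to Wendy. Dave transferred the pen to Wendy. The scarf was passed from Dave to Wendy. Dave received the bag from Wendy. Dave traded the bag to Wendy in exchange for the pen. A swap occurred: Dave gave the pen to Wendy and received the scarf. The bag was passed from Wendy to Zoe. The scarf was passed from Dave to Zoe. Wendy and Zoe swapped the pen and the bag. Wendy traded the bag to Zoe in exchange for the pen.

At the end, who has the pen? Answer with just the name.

Tracking all object holders:
Start: scarf:Dave, pen:Dave, ticket:Dave, bag:Wendy
Event 1 (give ticket: Dave -> Wendy). State: scarf:Dave, pen:Dave, ticket:Wendy, bag:Wendy
Event 2 (give pen: Dave -> Wendy). State: scarf:Dave, pen:Wendy, ticket:Wendy, bag:Wendy
Event 3 (give scarf: Dave -> Wendy). State: scarf:Wendy, pen:Wendy, ticket:Wendy, bag:Wendy
Event 4 (give bag: Wendy -> Dave). State: scarf:Wendy, pen:Wendy, ticket:Wendy, bag:Dave
Event 5 (swap bag<->pen: now bag:Wendy, pen:Dave). State: scarf:Wendy, pen:Dave, ticket:Wendy, bag:Wendy
Event 6 (swap pen<->scarf: now pen:Wendy, scarf:Dave). State: scarf:Dave, pen:Wendy, ticket:Wendy, bag:Wendy
Event 7 (give bag: Wendy -> Zoe). State: scarf:Dave, pen:Wendy, ticket:Wendy, bag:Zoe
Event 8 (give scarf: Dave -> Zoe). State: scarf:Zoe, pen:Wendy, ticket:Wendy, bag:Zoe
Event 9 (swap pen<->bag: now pen:Zoe, bag:Wendy). State: scarf:Zoe, pen:Zoe, ticket:Wendy, bag:Wendy
Event 10 (swap bag<->pen: now bag:Zoe, pen:Wendy). State: scarf:Zoe, pen:Wendy, ticket:Wendy, bag:Zoe

Final state: scarf:Zoe, pen:Wendy, ticket:Wendy, bag:Zoe
The pen is held by Wendy.

Answer: Wendy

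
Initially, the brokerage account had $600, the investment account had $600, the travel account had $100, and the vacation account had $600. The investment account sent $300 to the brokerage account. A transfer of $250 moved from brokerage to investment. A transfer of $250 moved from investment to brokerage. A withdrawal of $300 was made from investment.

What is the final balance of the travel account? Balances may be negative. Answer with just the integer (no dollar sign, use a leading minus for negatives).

Answer: 100

Derivation:
Tracking account balances step by step:
Start: brokerage=600, investment=600, travel=100, vacation=600
Event 1 (transfer 300 investment -> brokerage): investment: 600 - 300 = 300, brokerage: 600 + 300 = 900. Balances: brokerage=900, investment=300, travel=100, vacation=600
Event 2 (transfer 250 brokerage -> investment): brokerage: 900 - 250 = 650, investment: 300 + 250 = 550. Balances: brokerage=650, investment=550, travel=100, vacation=600
Event 3 (transfer 250 investment -> brokerage): investment: 550 - 250 = 300, brokerage: 650 + 250 = 900. Balances: brokerage=900, investment=300, travel=100, vacation=600
Event 4 (withdraw 300 from investment): investment: 300 - 300 = 0. Balances: brokerage=900, investment=0, travel=100, vacation=600

Final balance of travel: 100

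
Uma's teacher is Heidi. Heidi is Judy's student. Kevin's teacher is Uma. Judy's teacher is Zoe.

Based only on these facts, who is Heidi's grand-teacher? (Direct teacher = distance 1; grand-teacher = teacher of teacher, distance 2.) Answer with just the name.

Reconstructing the teacher chain from the given facts:
  Zoe -> Judy -> Heidi -> Uma -> Kevin
(each arrow means 'teacher of the next')
Positions in the chain (0 = top):
  position of Zoe: 0
  position of Judy: 1
  position of Heidi: 2
  position of Uma: 3
  position of Kevin: 4

Heidi is at position 2; the grand-teacher is 2 steps up the chain, i.e. position 0: Zoe.

Answer: Zoe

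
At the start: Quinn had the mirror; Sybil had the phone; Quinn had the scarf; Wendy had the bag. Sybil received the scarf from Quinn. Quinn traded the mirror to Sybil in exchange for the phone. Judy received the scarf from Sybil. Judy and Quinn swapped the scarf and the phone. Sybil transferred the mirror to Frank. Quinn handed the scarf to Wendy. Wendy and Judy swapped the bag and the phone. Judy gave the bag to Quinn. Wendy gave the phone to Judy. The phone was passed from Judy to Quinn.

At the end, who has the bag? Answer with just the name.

Tracking all object holders:
Start: mirror:Quinn, phone:Sybil, scarf:Quinn, bag:Wendy
Event 1 (give scarf: Quinn -> Sybil). State: mirror:Quinn, phone:Sybil, scarf:Sybil, bag:Wendy
Event 2 (swap mirror<->phone: now mirror:Sybil, phone:Quinn). State: mirror:Sybil, phone:Quinn, scarf:Sybil, bag:Wendy
Event 3 (give scarf: Sybil -> Judy). State: mirror:Sybil, phone:Quinn, scarf:Judy, bag:Wendy
Event 4 (swap scarf<->phone: now scarf:Quinn, phone:Judy). State: mirror:Sybil, phone:Judy, scarf:Quinn, bag:Wendy
Event 5 (give mirror: Sybil -> Frank). State: mirror:Frank, phone:Judy, scarf:Quinn, bag:Wendy
Event 6 (give scarf: Quinn -> Wendy). State: mirror:Frank, phone:Judy, scarf:Wendy, bag:Wendy
Event 7 (swap bag<->phone: now bag:Judy, phone:Wendy). State: mirror:Frank, phone:Wendy, scarf:Wendy, bag:Judy
Event 8 (give bag: Judy -> Quinn). State: mirror:Frank, phone:Wendy, scarf:Wendy, bag:Quinn
Event 9 (give phone: Wendy -> Judy). State: mirror:Frank, phone:Judy, scarf:Wendy, bag:Quinn
Event 10 (give phone: Judy -> Quinn). State: mirror:Frank, phone:Quinn, scarf:Wendy, bag:Quinn

Final state: mirror:Frank, phone:Quinn, scarf:Wendy, bag:Quinn
The bag is held by Quinn.

Answer: Quinn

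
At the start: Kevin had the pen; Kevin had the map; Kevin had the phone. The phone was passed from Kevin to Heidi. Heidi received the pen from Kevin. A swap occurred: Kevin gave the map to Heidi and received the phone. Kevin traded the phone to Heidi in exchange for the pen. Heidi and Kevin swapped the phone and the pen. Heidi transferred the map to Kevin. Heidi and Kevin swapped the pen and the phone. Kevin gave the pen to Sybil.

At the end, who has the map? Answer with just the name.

Answer: Kevin

Derivation:
Tracking all object holders:
Start: pen:Kevin, map:Kevin, phone:Kevin
Event 1 (give phone: Kevin -> Heidi). State: pen:Kevin, map:Kevin, phone:Heidi
Event 2 (give pen: Kevin -> Heidi). State: pen:Heidi, map:Kevin, phone:Heidi
Event 3 (swap map<->phone: now map:Heidi, phone:Kevin). State: pen:Heidi, map:Heidi, phone:Kevin
Event 4 (swap phone<->pen: now phone:Heidi, pen:Kevin). State: pen:Kevin, map:Heidi, phone:Heidi
Event 5 (swap phone<->pen: now phone:Kevin, pen:Heidi). State: pen:Heidi, map:Heidi, phone:Kevin
Event 6 (give map: Heidi -> Kevin). State: pen:Heidi, map:Kevin, phone:Kevin
Event 7 (swap pen<->phone: now pen:Kevin, phone:Heidi). State: pen:Kevin, map:Kevin, phone:Heidi
Event 8 (give pen: Kevin -> Sybil). State: pen:Sybil, map:Kevin, phone:Heidi

Final state: pen:Sybil, map:Kevin, phone:Heidi
The map is held by Kevin.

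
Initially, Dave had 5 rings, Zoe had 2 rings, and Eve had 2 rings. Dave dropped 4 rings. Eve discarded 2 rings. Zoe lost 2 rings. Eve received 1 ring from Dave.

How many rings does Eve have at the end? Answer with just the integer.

Tracking counts step by step:
Start: Dave=5, Zoe=2, Eve=2
Event 1 (Dave -4): Dave: 5 -> 1. State: Dave=1, Zoe=2, Eve=2
Event 2 (Eve -2): Eve: 2 -> 0. State: Dave=1, Zoe=2, Eve=0
Event 3 (Zoe -2): Zoe: 2 -> 0. State: Dave=1, Zoe=0, Eve=0
Event 4 (Dave -> Eve, 1): Dave: 1 -> 0, Eve: 0 -> 1. State: Dave=0, Zoe=0, Eve=1

Eve's final count: 1

Answer: 1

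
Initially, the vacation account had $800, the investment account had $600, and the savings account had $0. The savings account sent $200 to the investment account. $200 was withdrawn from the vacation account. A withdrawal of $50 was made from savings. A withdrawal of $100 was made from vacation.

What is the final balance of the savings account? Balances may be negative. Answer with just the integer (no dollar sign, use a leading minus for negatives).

Tracking account balances step by step:
Start: vacation=800, investment=600, savings=0
Event 1 (transfer 200 savings -> investment): savings: 0 - 200 = -200, investment: 600 + 200 = 800. Balances: vacation=800, investment=800, savings=-200
Event 2 (withdraw 200 from vacation): vacation: 800 - 200 = 600. Balances: vacation=600, investment=800, savings=-200
Event 3 (withdraw 50 from savings): savings: -200 - 50 = -250. Balances: vacation=600, investment=800, savings=-250
Event 4 (withdraw 100 from vacation): vacation: 600 - 100 = 500. Balances: vacation=500, investment=800, savings=-250

Final balance of savings: -250

Answer: -250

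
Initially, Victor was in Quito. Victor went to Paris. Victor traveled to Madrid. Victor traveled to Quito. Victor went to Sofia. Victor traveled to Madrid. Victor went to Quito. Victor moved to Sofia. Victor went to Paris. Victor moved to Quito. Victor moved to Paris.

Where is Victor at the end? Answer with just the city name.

Tracking Victor's location:
Start: Victor is in Quito.
After move 1: Quito -> Paris. Victor is in Paris.
After move 2: Paris -> Madrid. Victor is in Madrid.
After move 3: Madrid -> Quito. Victor is in Quito.
After move 4: Quito -> Sofia. Victor is in Sofia.
After move 5: Sofia -> Madrid. Victor is in Madrid.
After move 6: Madrid -> Quito. Victor is in Quito.
After move 7: Quito -> Sofia. Victor is in Sofia.
After move 8: Sofia -> Paris. Victor is in Paris.
After move 9: Paris -> Quito. Victor is in Quito.
After move 10: Quito -> Paris. Victor is in Paris.

Answer: Paris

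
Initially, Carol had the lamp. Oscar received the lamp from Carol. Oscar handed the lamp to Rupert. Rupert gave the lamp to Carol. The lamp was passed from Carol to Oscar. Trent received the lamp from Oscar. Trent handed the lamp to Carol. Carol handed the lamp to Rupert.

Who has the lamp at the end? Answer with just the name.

Tracking the lamp through each event:
Start: Carol has the lamp.
After event 1: Oscar has the lamp.
After event 2: Rupert has the lamp.
After event 3: Carol has the lamp.
After event 4: Oscar has the lamp.
After event 5: Trent has the lamp.
After event 6: Carol has the lamp.
After event 7: Rupert has the lamp.

Answer: Rupert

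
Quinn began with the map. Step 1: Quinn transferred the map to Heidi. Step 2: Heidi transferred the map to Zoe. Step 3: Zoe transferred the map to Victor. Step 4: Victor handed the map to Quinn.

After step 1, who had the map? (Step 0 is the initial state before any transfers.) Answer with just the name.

Answer: Heidi

Derivation:
Tracking the map holder through step 1:
After step 0 (start): Quinn
After step 1: Heidi

At step 1, the holder is Heidi.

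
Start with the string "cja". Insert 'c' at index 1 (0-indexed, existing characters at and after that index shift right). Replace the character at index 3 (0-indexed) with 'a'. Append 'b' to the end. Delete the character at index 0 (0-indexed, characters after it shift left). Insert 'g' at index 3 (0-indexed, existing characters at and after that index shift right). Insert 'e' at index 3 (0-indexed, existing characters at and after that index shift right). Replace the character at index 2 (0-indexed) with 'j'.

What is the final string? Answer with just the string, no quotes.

Applying each edit step by step:
Start: "cja"
Op 1 (insert 'c' at idx 1): "cja" -> "ccja"
Op 2 (replace idx 3: 'a' -> 'a'): "ccja" -> "ccja"
Op 3 (append 'b'): "ccja" -> "ccjab"
Op 4 (delete idx 0 = 'c'): "ccjab" -> "cjab"
Op 5 (insert 'g' at idx 3): "cjab" -> "cjagb"
Op 6 (insert 'e' at idx 3): "cjagb" -> "cjaegb"
Op 7 (replace idx 2: 'a' -> 'j'): "cjaegb" -> "cjjegb"

Answer: cjjegb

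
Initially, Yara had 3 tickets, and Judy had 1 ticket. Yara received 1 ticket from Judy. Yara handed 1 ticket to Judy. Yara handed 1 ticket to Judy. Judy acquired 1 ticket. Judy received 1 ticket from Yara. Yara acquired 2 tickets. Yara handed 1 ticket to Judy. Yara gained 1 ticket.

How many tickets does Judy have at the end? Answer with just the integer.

Tracking counts step by step:
Start: Yara=3, Judy=1
Event 1 (Judy -> Yara, 1): Judy: 1 -> 0, Yara: 3 -> 4. State: Yara=4, Judy=0
Event 2 (Yara -> Judy, 1): Yara: 4 -> 3, Judy: 0 -> 1. State: Yara=3, Judy=1
Event 3 (Yara -> Judy, 1): Yara: 3 -> 2, Judy: 1 -> 2. State: Yara=2, Judy=2
Event 4 (Judy +1): Judy: 2 -> 3. State: Yara=2, Judy=3
Event 5 (Yara -> Judy, 1): Yara: 2 -> 1, Judy: 3 -> 4. State: Yara=1, Judy=4
Event 6 (Yara +2): Yara: 1 -> 3. State: Yara=3, Judy=4
Event 7 (Yara -> Judy, 1): Yara: 3 -> 2, Judy: 4 -> 5. State: Yara=2, Judy=5
Event 8 (Yara +1): Yara: 2 -> 3. State: Yara=3, Judy=5

Judy's final count: 5

Answer: 5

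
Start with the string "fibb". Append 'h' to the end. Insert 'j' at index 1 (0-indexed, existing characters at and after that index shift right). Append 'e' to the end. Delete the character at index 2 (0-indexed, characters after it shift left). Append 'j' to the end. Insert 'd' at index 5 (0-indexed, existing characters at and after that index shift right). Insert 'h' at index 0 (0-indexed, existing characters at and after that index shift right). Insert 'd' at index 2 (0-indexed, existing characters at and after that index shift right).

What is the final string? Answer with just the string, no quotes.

Answer: hfdjbbhdej

Derivation:
Applying each edit step by step:
Start: "fibb"
Op 1 (append 'h'): "fibb" -> "fibbh"
Op 2 (insert 'j' at idx 1): "fibbh" -> "fjibbh"
Op 3 (append 'e'): "fjibbh" -> "fjibbhe"
Op 4 (delete idx 2 = 'i'): "fjibbhe" -> "fjbbhe"
Op 5 (append 'j'): "fjbbhe" -> "fjbbhej"
Op 6 (insert 'd' at idx 5): "fjbbhej" -> "fjbbhdej"
Op 7 (insert 'h' at idx 0): "fjbbhdej" -> "hfjbbhdej"
Op 8 (insert 'd' at idx 2): "hfjbbhdej" -> "hfdjbbhdej"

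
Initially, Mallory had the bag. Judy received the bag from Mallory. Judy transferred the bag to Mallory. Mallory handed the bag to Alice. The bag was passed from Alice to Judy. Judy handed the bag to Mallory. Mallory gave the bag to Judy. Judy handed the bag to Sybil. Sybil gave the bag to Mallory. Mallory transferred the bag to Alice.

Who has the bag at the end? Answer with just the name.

Tracking the bag through each event:
Start: Mallory has the bag.
After event 1: Judy has the bag.
After event 2: Mallory has the bag.
After event 3: Alice has the bag.
After event 4: Judy has the bag.
After event 5: Mallory has the bag.
After event 6: Judy has the bag.
After event 7: Sybil has the bag.
After event 8: Mallory has the bag.
After event 9: Alice has the bag.

Answer: Alice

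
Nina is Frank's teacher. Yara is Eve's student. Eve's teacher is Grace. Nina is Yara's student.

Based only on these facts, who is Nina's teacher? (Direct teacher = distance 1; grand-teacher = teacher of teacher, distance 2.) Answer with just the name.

Reconstructing the teacher chain from the given facts:
  Grace -> Eve -> Yara -> Nina -> Frank
(each arrow means 'teacher of the next')
Positions in the chain (0 = top):
  position of Grace: 0
  position of Eve: 1
  position of Yara: 2
  position of Nina: 3
  position of Frank: 4

Nina is at position 3; the teacher is 1 step up the chain, i.e. position 2: Yara.

Answer: Yara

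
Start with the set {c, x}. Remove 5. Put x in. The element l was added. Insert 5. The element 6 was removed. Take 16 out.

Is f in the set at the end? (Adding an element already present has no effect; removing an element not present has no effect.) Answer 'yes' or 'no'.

Tracking the set through each operation:
Start: {c, x}
Event 1 (remove 5): not present, no change. Set: {c, x}
Event 2 (add x): already present, no change. Set: {c, x}
Event 3 (add l): added. Set: {c, l, x}
Event 4 (add 5): added. Set: {5, c, l, x}
Event 5 (remove 6): not present, no change. Set: {5, c, l, x}
Event 6 (remove 16): not present, no change. Set: {5, c, l, x}

Final set: {5, c, l, x} (size 4)
f is NOT in the final set.

Answer: no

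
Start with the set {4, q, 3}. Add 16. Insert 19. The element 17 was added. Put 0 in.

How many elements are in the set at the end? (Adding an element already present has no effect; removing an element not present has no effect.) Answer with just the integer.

Tracking the set through each operation:
Start: {3, 4, q}
Event 1 (add 16): added. Set: {16, 3, 4, q}
Event 2 (add 19): added. Set: {16, 19, 3, 4, q}
Event 3 (add 17): added. Set: {16, 17, 19, 3, 4, q}
Event 4 (add 0): added. Set: {0, 16, 17, 19, 3, 4, q}

Final set: {0, 16, 17, 19, 3, 4, q} (size 7)

Answer: 7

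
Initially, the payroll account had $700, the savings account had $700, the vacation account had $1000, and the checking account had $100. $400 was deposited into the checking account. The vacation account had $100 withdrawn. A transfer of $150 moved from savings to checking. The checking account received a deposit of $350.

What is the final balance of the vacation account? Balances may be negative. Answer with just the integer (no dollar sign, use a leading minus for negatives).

Answer: 900

Derivation:
Tracking account balances step by step:
Start: payroll=700, savings=700, vacation=1000, checking=100
Event 1 (deposit 400 to checking): checking: 100 + 400 = 500. Balances: payroll=700, savings=700, vacation=1000, checking=500
Event 2 (withdraw 100 from vacation): vacation: 1000 - 100 = 900. Balances: payroll=700, savings=700, vacation=900, checking=500
Event 3 (transfer 150 savings -> checking): savings: 700 - 150 = 550, checking: 500 + 150 = 650. Balances: payroll=700, savings=550, vacation=900, checking=650
Event 4 (deposit 350 to checking): checking: 650 + 350 = 1000. Balances: payroll=700, savings=550, vacation=900, checking=1000

Final balance of vacation: 900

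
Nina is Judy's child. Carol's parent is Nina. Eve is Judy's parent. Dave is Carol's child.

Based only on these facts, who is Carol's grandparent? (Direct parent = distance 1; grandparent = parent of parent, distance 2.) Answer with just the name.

Reconstructing the parent chain from the given facts:
  Eve -> Judy -> Nina -> Carol -> Dave
(each arrow means 'parent of the next')
Positions in the chain (0 = top):
  position of Eve: 0
  position of Judy: 1
  position of Nina: 2
  position of Carol: 3
  position of Dave: 4

Carol is at position 3; the grandparent is 2 steps up the chain, i.e. position 1: Judy.

Answer: Judy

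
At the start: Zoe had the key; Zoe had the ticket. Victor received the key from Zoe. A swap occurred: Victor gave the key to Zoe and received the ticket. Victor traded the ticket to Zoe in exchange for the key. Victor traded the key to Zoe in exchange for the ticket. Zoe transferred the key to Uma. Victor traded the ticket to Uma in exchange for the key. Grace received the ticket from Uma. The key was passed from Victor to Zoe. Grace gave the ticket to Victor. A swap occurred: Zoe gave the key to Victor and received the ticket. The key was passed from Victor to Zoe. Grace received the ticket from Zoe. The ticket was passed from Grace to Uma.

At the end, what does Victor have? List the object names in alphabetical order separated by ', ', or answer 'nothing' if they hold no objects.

Answer: nothing

Derivation:
Tracking all object holders:
Start: key:Zoe, ticket:Zoe
Event 1 (give key: Zoe -> Victor). State: key:Victor, ticket:Zoe
Event 2 (swap key<->ticket: now key:Zoe, ticket:Victor). State: key:Zoe, ticket:Victor
Event 3 (swap ticket<->key: now ticket:Zoe, key:Victor). State: key:Victor, ticket:Zoe
Event 4 (swap key<->ticket: now key:Zoe, ticket:Victor). State: key:Zoe, ticket:Victor
Event 5 (give key: Zoe -> Uma). State: key:Uma, ticket:Victor
Event 6 (swap ticket<->key: now ticket:Uma, key:Victor). State: key:Victor, ticket:Uma
Event 7 (give ticket: Uma -> Grace). State: key:Victor, ticket:Grace
Event 8 (give key: Victor -> Zoe). State: key:Zoe, ticket:Grace
Event 9 (give ticket: Grace -> Victor). State: key:Zoe, ticket:Victor
Event 10 (swap key<->ticket: now key:Victor, ticket:Zoe). State: key:Victor, ticket:Zoe
Event 11 (give key: Victor -> Zoe). State: key:Zoe, ticket:Zoe
Event 12 (give ticket: Zoe -> Grace). State: key:Zoe, ticket:Grace
Event 13 (give ticket: Grace -> Uma). State: key:Zoe, ticket:Uma

Final state: key:Zoe, ticket:Uma
Victor holds: (nothing).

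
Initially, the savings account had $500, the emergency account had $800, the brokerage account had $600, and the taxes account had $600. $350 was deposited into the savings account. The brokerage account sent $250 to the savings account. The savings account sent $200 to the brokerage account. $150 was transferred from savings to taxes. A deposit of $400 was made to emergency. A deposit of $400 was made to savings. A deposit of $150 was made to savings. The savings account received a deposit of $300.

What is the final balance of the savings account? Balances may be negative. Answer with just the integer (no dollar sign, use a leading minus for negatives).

Answer: 1600

Derivation:
Tracking account balances step by step:
Start: savings=500, emergency=800, brokerage=600, taxes=600
Event 1 (deposit 350 to savings): savings: 500 + 350 = 850. Balances: savings=850, emergency=800, brokerage=600, taxes=600
Event 2 (transfer 250 brokerage -> savings): brokerage: 600 - 250 = 350, savings: 850 + 250 = 1100. Balances: savings=1100, emergency=800, brokerage=350, taxes=600
Event 3 (transfer 200 savings -> brokerage): savings: 1100 - 200 = 900, brokerage: 350 + 200 = 550. Balances: savings=900, emergency=800, brokerage=550, taxes=600
Event 4 (transfer 150 savings -> taxes): savings: 900 - 150 = 750, taxes: 600 + 150 = 750. Balances: savings=750, emergency=800, brokerage=550, taxes=750
Event 5 (deposit 400 to emergency): emergency: 800 + 400 = 1200. Balances: savings=750, emergency=1200, brokerage=550, taxes=750
Event 6 (deposit 400 to savings): savings: 750 + 400 = 1150. Balances: savings=1150, emergency=1200, brokerage=550, taxes=750
Event 7 (deposit 150 to savings): savings: 1150 + 150 = 1300. Balances: savings=1300, emergency=1200, brokerage=550, taxes=750
Event 8 (deposit 300 to savings): savings: 1300 + 300 = 1600. Balances: savings=1600, emergency=1200, brokerage=550, taxes=750

Final balance of savings: 1600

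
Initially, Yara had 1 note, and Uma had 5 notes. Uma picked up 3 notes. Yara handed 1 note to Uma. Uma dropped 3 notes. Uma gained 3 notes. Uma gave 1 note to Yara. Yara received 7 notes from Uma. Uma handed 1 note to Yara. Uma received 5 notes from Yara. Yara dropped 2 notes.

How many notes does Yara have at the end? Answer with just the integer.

Tracking counts step by step:
Start: Yara=1, Uma=5
Event 1 (Uma +3): Uma: 5 -> 8. State: Yara=1, Uma=8
Event 2 (Yara -> Uma, 1): Yara: 1 -> 0, Uma: 8 -> 9. State: Yara=0, Uma=9
Event 3 (Uma -3): Uma: 9 -> 6. State: Yara=0, Uma=6
Event 4 (Uma +3): Uma: 6 -> 9. State: Yara=0, Uma=9
Event 5 (Uma -> Yara, 1): Uma: 9 -> 8, Yara: 0 -> 1. State: Yara=1, Uma=8
Event 6 (Uma -> Yara, 7): Uma: 8 -> 1, Yara: 1 -> 8. State: Yara=8, Uma=1
Event 7 (Uma -> Yara, 1): Uma: 1 -> 0, Yara: 8 -> 9. State: Yara=9, Uma=0
Event 8 (Yara -> Uma, 5): Yara: 9 -> 4, Uma: 0 -> 5. State: Yara=4, Uma=5
Event 9 (Yara -2): Yara: 4 -> 2. State: Yara=2, Uma=5

Yara's final count: 2

Answer: 2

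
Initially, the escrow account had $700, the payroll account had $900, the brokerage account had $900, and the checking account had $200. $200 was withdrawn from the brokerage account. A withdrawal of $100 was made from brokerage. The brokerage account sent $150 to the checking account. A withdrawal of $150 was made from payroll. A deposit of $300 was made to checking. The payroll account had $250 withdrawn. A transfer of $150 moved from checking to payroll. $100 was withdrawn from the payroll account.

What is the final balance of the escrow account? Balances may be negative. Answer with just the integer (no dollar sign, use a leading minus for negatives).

Tracking account balances step by step:
Start: escrow=700, payroll=900, brokerage=900, checking=200
Event 1 (withdraw 200 from brokerage): brokerage: 900 - 200 = 700. Balances: escrow=700, payroll=900, brokerage=700, checking=200
Event 2 (withdraw 100 from brokerage): brokerage: 700 - 100 = 600. Balances: escrow=700, payroll=900, brokerage=600, checking=200
Event 3 (transfer 150 brokerage -> checking): brokerage: 600 - 150 = 450, checking: 200 + 150 = 350. Balances: escrow=700, payroll=900, brokerage=450, checking=350
Event 4 (withdraw 150 from payroll): payroll: 900 - 150 = 750. Balances: escrow=700, payroll=750, brokerage=450, checking=350
Event 5 (deposit 300 to checking): checking: 350 + 300 = 650. Balances: escrow=700, payroll=750, brokerage=450, checking=650
Event 6 (withdraw 250 from payroll): payroll: 750 - 250 = 500. Balances: escrow=700, payroll=500, brokerage=450, checking=650
Event 7 (transfer 150 checking -> payroll): checking: 650 - 150 = 500, payroll: 500 + 150 = 650. Balances: escrow=700, payroll=650, brokerage=450, checking=500
Event 8 (withdraw 100 from payroll): payroll: 650 - 100 = 550. Balances: escrow=700, payroll=550, brokerage=450, checking=500

Final balance of escrow: 700

Answer: 700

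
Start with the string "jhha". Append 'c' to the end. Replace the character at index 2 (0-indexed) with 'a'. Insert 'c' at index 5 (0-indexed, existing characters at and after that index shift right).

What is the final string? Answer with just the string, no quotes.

Applying each edit step by step:
Start: "jhha"
Op 1 (append 'c'): "jhha" -> "jhhac"
Op 2 (replace idx 2: 'h' -> 'a'): "jhhac" -> "jhaac"
Op 3 (insert 'c' at idx 5): "jhaac" -> "jhaacc"

Answer: jhaacc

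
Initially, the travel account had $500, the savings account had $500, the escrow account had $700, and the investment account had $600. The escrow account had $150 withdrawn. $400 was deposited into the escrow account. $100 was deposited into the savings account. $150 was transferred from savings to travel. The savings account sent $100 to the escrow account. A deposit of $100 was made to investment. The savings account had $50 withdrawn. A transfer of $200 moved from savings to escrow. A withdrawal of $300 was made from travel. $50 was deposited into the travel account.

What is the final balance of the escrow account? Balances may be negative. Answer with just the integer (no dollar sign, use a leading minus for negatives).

Tracking account balances step by step:
Start: travel=500, savings=500, escrow=700, investment=600
Event 1 (withdraw 150 from escrow): escrow: 700 - 150 = 550. Balances: travel=500, savings=500, escrow=550, investment=600
Event 2 (deposit 400 to escrow): escrow: 550 + 400 = 950. Balances: travel=500, savings=500, escrow=950, investment=600
Event 3 (deposit 100 to savings): savings: 500 + 100 = 600. Balances: travel=500, savings=600, escrow=950, investment=600
Event 4 (transfer 150 savings -> travel): savings: 600 - 150 = 450, travel: 500 + 150 = 650. Balances: travel=650, savings=450, escrow=950, investment=600
Event 5 (transfer 100 savings -> escrow): savings: 450 - 100 = 350, escrow: 950 + 100 = 1050. Balances: travel=650, savings=350, escrow=1050, investment=600
Event 6 (deposit 100 to investment): investment: 600 + 100 = 700. Balances: travel=650, savings=350, escrow=1050, investment=700
Event 7 (withdraw 50 from savings): savings: 350 - 50 = 300. Balances: travel=650, savings=300, escrow=1050, investment=700
Event 8 (transfer 200 savings -> escrow): savings: 300 - 200 = 100, escrow: 1050 + 200 = 1250. Balances: travel=650, savings=100, escrow=1250, investment=700
Event 9 (withdraw 300 from travel): travel: 650 - 300 = 350. Balances: travel=350, savings=100, escrow=1250, investment=700
Event 10 (deposit 50 to travel): travel: 350 + 50 = 400. Balances: travel=400, savings=100, escrow=1250, investment=700

Final balance of escrow: 1250

Answer: 1250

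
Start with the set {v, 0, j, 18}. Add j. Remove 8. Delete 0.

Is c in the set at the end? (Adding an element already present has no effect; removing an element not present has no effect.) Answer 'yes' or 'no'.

Tracking the set through each operation:
Start: {0, 18, j, v}
Event 1 (add j): already present, no change. Set: {0, 18, j, v}
Event 2 (remove 8): not present, no change. Set: {0, 18, j, v}
Event 3 (remove 0): removed. Set: {18, j, v}

Final set: {18, j, v} (size 3)
c is NOT in the final set.

Answer: no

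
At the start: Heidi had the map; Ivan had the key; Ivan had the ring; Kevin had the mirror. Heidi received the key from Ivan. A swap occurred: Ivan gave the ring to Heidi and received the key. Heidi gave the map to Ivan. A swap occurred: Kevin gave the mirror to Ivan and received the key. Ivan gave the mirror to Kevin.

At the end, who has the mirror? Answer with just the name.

Answer: Kevin

Derivation:
Tracking all object holders:
Start: map:Heidi, key:Ivan, ring:Ivan, mirror:Kevin
Event 1 (give key: Ivan -> Heidi). State: map:Heidi, key:Heidi, ring:Ivan, mirror:Kevin
Event 2 (swap ring<->key: now ring:Heidi, key:Ivan). State: map:Heidi, key:Ivan, ring:Heidi, mirror:Kevin
Event 3 (give map: Heidi -> Ivan). State: map:Ivan, key:Ivan, ring:Heidi, mirror:Kevin
Event 4 (swap mirror<->key: now mirror:Ivan, key:Kevin). State: map:Ivan, key:Kevin, ring:Heidi, mirror:Ivan
Event 5 (give mirror: Ivan -> Kevin). State: map:Ivan, key:Kevin, ring:Heidi, mirror:Kevin

Final state: map:Ivan, key:Kevin, ring:Heidi, mirror:Kevin
The mirror is held by Kevin.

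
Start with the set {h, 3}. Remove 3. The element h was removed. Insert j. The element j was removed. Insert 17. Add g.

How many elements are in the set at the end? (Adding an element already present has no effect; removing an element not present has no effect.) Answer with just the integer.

Answer: 2

Derivation:
Tracking the set through each operation:
Start: {3, h}
Event 1 (remove 3): removed. Set: {h}
Event 2 (remove h): removed. Set: {}
Event 3 (add j): added. Set: {j}
Event 4 (remove j): removed. Set: {}
Event 5 (add 17): added. Set: {17}
Event 6 (add g): added. Set: {17, g}

Final set: {17, g} (size 2)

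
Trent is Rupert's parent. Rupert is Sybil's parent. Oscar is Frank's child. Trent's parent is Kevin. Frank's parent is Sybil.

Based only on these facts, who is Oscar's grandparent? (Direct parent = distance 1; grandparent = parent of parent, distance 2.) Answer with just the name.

Answer: Sybil

Derivation:
Reconstructing the parent chain from the given facts:
  Kevin -> Trent -> Rupert -> Sybil -> Frank -> Oscar
(each arrow means 'parent of the next')
Positions in the chain (0 = top):
  position of Kevin: 0
  position of Trent: 1
  position of Rupert: 2
  position of Sybil: 3
  position of Frank: 4
  position of Oscar: 5

Oscar is at position 5; the grandparent is 2 steps up the chain, i.e. position 3: Sybil.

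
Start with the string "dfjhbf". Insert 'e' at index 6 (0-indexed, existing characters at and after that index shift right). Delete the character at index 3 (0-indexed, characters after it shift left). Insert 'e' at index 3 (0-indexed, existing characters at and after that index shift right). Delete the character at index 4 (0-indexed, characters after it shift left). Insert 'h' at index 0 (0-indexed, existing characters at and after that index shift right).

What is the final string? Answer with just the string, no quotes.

Applying each edit step by step:
Start: "dfjhbf"
Op 1 (insert 'e' at idx 6): "dfjhbf" -> "dfjhbfe"
Op 2 (delete idx 3 = 'h'): "dfjhbfe" -> "dfjbfe"
Op 3 (insert 'e' at idx 3): "dfjbfe" -> "dfjebfe"
Op 4 (delete idx 4 = 'b'): "dfjebfe" -> "dfjefe"
Op 5 (insert 'h' at idx 0): "dfjefe" -> "hdfjefe"

Answer: hdfjefe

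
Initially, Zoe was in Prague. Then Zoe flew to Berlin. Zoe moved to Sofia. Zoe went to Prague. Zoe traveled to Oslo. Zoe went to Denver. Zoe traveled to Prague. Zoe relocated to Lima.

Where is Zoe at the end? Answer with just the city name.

Answer: Lima

Derivation:
Tracking Zoe's location:
Start: Zoe is in Prague.
After move 1: Prague -> Berlin. Zoe is in Berlin.
After move 2: Berlin -> Sofia. Zoe is in Sofia.
After move 3: Sofia -> Prague. Zoe is in Prague.
After move 4: Prague -> Oslo. Zoe is in Oslo.
After move 5: Oslo -> Denver. Zoe is in Denver.
After move 6: Denver -> Prague. Zoe is in Prague.
After move 7: Prague -> Lima. Zoe is in Lima.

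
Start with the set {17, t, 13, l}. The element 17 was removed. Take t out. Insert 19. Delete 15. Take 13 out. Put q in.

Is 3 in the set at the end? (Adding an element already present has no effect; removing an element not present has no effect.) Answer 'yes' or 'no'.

Answer: no

Derivation:
Tracking the set through each operation:
Start: {13, 17, l, t}
Event 1 (remove 17): removed. Set: {13, l, t}
Event 2 (remove t): removed. Set: {13, l}
Event 3 (add 19): added. Set: {13, 19, l}
Event 4 (remove 15): not present, no change. Set: {13, 19, l}
Event 5 (remove 13): removed. Set: {19, l}
Event 6 (add q): added. Set: {19, l, q}

Final set: {19, l, q} (size 3)
3 is NOT in the final set.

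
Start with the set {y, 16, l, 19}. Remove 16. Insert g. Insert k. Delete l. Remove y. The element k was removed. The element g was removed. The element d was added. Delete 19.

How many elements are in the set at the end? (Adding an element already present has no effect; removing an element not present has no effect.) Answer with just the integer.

Answer: 1

Derivation:
Tracking the set through each operation:
Start: {16, 19, l, y}
Event 1 (remove 16): removed. Set: {19, l, y}
Event 2 (add g): added. Set: {19, g, l, y}
Event 3 (add k): added. Set: {19, g, k, l, y}
Event 4 (remove l): removed. Set: {19, g, k, y}
Event 5 (remove y): removed. Set: {19, g, k}
Event 6 (remove k): removed. Set: {19, g}
Event 7 (remove g): removed. Set: {19}
Event 8 (add d): added. Set: {19, d}
Event 9 (remove 19): removed. Set: {d}

Final set: {d} (size 1)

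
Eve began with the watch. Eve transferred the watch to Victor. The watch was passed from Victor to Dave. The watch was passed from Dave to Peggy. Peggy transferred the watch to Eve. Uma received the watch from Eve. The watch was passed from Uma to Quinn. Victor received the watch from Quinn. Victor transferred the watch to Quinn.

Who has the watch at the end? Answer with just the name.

Answer: Quinn

Derivation:
Tracking the watch through each event:
Start: Eve has the watch.
After event 1: Victor has the watch.
After event 2: Dave has the watch.
After event 3: Peggy has the watch.
After event 4: Eve has the watch.
After event 5: Uma has the watch.
After event 6: Quinn has the watch.
After event 7: Victor has the watch.
After event 8: Quinn has the watch.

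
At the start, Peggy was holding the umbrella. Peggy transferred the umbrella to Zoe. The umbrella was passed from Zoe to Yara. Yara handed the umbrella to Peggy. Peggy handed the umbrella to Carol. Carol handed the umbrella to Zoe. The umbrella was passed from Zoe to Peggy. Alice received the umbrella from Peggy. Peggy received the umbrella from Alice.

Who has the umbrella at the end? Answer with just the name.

Answer: Peggy

Derivation:
Tracking the umbrella through each event:
Start: Peggy has the umbrella.
After event 1: Zoe has the umbrella.
After event 2: Yara has the umbrella.
After event 3: Peggy has the umbrella.
After event 4: Carol has the umbrella.
After event 5: Zoe has the umbrella.
After event 6: Peggy has the umbrella.
After event 7: Alice has the umbrella.
After event 8: Peggy has the umbrella.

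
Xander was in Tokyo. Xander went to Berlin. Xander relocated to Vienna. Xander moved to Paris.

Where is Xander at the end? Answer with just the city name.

Tracking Xander's location:
Start: Xander is in Tokyo.
After move 1: Tokyo -> Berlin. Xander is in Berlin.
After move 2: Berlin -> Vienna. Xander is in Vienna.
After move 3: Vienna -> Paris. Xander is in Paris.

Answer: Paris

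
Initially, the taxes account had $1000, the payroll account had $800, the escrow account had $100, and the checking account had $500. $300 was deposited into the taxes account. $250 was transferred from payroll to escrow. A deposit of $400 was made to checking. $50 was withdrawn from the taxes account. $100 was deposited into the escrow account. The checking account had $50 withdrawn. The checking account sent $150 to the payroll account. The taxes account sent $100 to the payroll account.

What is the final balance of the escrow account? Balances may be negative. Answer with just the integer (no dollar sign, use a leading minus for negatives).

Tracking account balances step by step:
Start: taxes=1000, payroll=800, escrow=100, checking=500
Event 1 (deposit 300 to taxes): taxes: 1000 + 300 = 1300. Balances: taxes=1300, payroll=800, escrow=100, checking=500
Event 2 (transfer 250 payroll -> escrow): payroll: 800 - 250 = 550, escrow: 100 + 250 = 350. Balances: taxes=1300, payroll=550, escrow=350, checking=500
Event 3 (deposit 400 to checking): checking: 500 + 400 = 900. Balances: taxes=1300, payroll=550, escrow=350, checking=900
Event 4 (withdraw 50 from taxes): taxes: 1300 - 50 = 1250. Balances: taxes=1250, payroll=550, escrow=350, checking=900
Event 5 (deposit 100 to escrow): escrow: 350 + 100 = 450. Balances: taxes=1250, payroll=550, escrow=450, checking=900
Event 6 (withdraw 50 from checking): checking: 900 - 50 = 850. Balances: taxes=1250, payroll=550, escrow=450, checking=850
Event 7 (transfer 150 checking -> payroll): checking: 850 - 150 = 700, payroll: 550 + 150 = 700. Balances: taxes=1250, payroll=700, escrow=450, checking=700
Event 8 (transfer 100 taxes -> payroll): taxes: 1250 - 100 = 1150, payroll: 700 + 100 = 800. Balances: taxes=1150, payroll=800, escrow=450, checking=700

Final balance of escrow: 450

Answer: 450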